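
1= 1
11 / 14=0.79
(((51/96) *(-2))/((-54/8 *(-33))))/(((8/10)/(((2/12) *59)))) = -5015/85536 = -0.06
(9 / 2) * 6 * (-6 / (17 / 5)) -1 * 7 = -929 / 17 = -54.65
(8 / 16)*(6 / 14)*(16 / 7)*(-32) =-768 / 49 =-15.67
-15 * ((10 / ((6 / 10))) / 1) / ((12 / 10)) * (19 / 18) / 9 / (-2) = 12.22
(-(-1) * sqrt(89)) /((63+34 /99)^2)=9801 * sqrt(89) /39325441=0.00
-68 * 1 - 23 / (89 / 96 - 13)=-76604 / 1159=-66.09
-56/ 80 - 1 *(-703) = 7023/ 10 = 702.30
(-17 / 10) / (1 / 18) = -153 / 5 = -30.60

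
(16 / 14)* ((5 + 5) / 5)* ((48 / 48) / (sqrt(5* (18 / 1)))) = 8* sqrt(10) / 105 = 0.24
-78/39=-2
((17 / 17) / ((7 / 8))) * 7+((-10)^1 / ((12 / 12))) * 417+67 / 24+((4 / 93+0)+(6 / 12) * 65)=-1023413 / 248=-4126.67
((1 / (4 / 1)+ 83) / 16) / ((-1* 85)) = -333 / 5440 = -0.06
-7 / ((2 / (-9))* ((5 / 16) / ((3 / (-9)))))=-33.60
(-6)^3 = -216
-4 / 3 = -1.33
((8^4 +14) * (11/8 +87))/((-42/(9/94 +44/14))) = -147433235/5264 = -28007.83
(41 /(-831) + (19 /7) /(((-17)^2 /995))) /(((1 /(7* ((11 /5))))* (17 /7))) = 1203287624 /20413515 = 58.95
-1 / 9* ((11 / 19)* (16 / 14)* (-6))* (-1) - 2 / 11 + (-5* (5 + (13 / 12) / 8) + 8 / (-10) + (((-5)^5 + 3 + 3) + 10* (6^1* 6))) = -652170289 / 234080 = -2786.10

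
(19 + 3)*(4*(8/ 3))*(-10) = -7040/ 3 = -2346.67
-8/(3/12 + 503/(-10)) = 160/1001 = 0.16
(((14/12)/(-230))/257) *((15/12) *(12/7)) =-1/23644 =-0.00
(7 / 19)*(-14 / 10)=-49 / 95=-0.52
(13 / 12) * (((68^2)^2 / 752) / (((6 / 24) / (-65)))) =-1129203920 / 141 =-8008538.44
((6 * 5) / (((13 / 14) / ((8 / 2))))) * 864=1451520 / 13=111655.38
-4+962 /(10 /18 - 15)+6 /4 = -691 /10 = -69.10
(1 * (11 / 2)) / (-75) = -11 / 150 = -0.07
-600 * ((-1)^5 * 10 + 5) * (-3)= -9000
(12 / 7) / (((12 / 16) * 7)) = 16 / 49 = 0.33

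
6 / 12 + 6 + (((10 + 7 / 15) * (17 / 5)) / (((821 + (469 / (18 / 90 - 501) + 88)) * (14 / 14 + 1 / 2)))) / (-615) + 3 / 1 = 5978054030171 / 629271659250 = 9.50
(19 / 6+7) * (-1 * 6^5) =-79056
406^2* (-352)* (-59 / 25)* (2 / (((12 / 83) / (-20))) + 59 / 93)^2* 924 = 231612384352137051648 / 24025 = 9640473854407369.48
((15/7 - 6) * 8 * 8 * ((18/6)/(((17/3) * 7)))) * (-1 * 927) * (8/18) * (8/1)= 51259392/833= 61535.88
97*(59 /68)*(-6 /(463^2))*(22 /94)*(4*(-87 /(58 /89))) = 50425353 /171280831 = 0.29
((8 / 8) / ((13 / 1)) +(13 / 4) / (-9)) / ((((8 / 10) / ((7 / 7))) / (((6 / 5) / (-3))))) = 133 / 936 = 0.14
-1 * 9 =-9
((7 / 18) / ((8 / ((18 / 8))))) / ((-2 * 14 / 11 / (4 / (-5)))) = 11 / 320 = 0.03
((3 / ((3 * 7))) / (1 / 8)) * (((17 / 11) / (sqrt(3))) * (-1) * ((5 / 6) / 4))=-85 * sqrt(3) / 693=-0.21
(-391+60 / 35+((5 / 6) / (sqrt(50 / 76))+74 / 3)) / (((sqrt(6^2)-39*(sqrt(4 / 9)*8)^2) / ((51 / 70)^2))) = 19915857 / 113533000-2601*sqrt(38) / 32438000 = 0.17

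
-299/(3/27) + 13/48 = -129155/48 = -2690.73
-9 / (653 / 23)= -207 / 653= -0.32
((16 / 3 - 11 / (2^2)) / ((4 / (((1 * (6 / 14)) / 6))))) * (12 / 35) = 31 / 1960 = 0.02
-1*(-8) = 8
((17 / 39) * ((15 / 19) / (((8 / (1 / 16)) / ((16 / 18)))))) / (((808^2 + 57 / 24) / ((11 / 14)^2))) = 10285 / 4551345640296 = 0.00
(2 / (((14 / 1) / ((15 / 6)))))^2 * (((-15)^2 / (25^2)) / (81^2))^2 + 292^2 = 222032648577601 / 2604060900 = 85264.00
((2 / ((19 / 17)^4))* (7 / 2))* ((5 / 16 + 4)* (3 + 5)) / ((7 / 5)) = 110.55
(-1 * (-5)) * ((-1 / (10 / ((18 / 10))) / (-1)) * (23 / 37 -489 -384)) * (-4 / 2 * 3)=871506 / 185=4710.84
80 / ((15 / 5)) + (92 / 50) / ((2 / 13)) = 2897 / 75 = 38.63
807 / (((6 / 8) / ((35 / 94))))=18830 / 47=400.64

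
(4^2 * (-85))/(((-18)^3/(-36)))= -680/81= -8.40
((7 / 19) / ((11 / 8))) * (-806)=-45136 / 209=-215.96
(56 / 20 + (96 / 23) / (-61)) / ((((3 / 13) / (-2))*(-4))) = 124553 / 21045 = 5.92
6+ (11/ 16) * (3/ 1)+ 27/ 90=669/ 80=8.36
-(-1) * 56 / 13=4.31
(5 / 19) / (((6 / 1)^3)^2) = 5 / 886464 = 0.00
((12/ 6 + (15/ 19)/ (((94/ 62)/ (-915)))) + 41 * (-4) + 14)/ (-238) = 557639/ 212534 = 2.62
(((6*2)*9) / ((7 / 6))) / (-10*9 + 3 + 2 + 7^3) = 108 / 301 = 0.36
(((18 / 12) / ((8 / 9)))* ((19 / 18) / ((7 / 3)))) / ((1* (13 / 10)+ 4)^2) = 4275 / 157304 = 0.03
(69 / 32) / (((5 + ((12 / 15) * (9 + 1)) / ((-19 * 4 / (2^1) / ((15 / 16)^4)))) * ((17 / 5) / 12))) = 8054784 / 5119907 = 1.57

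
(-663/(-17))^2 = 1521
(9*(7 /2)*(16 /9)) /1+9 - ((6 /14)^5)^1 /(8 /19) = 8735023 /134456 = 64.97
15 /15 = 1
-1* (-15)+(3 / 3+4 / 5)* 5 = 24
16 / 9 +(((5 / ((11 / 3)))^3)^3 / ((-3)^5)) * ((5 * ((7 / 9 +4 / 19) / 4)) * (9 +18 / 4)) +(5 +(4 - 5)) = 15027814252789 / 3225672441288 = 4.66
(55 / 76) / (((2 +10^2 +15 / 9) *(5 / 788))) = 6501 / 5909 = 1.10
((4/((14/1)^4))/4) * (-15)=-15/38416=-0.00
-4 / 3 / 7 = -4 / 21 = -0.19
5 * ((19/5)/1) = 19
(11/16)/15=11/240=0.05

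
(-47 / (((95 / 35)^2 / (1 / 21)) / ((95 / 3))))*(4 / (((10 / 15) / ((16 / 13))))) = -52640 / 741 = -71.04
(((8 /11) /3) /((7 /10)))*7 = 80 /33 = 2.42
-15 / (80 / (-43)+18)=-645 / 694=-0.93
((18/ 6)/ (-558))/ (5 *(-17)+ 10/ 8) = 2/ 31155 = 0.00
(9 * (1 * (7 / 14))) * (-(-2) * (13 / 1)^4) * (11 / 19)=2827539 / 19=148817.84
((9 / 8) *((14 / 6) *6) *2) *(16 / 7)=72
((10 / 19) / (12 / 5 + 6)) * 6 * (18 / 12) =75 / 133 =0.56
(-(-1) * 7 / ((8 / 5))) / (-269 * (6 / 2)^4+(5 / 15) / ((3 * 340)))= -26775 / 133348678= -0.00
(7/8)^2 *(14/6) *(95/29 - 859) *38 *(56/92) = -23585023/667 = -35359.85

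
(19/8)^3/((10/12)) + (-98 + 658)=737377/1280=576.08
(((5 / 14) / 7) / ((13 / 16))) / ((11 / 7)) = 40 / 1001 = 0.04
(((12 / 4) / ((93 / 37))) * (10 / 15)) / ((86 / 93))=37 / 43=0.86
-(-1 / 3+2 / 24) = 1 / 4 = 0.25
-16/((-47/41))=656/47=13.96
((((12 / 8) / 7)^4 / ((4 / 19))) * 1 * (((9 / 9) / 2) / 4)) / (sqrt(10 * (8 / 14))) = 1539 * sqrt(70) / 24586240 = 0.00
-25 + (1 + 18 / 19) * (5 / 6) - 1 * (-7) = -1867 / 114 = -16.38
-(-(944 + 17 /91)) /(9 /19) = 1632499 /819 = 1993.28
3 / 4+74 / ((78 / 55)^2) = 228413 / 6084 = 37.54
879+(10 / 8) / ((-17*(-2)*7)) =836813 / 952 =879.01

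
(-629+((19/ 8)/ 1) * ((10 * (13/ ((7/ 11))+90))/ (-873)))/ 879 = -15448711/ 21486276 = -0.72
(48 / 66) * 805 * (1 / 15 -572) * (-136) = 45538371.88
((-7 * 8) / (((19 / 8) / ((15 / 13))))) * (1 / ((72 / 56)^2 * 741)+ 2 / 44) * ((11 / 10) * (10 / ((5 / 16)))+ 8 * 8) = -124.88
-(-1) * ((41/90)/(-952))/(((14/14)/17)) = -41/5040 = -0.01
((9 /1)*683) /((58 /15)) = 92205 /58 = 1589.74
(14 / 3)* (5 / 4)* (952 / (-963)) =-16660 / 2889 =-5.77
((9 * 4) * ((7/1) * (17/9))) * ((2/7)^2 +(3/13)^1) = 13532/91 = 148.70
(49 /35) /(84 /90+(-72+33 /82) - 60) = -0.01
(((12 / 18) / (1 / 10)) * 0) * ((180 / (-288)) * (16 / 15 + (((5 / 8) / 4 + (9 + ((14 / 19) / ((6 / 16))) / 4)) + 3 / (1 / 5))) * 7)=0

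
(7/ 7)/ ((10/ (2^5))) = 16/ 5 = 3.20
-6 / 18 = -1 / 3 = -0.33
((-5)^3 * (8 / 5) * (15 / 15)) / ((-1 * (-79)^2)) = 200 / 6241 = 0.03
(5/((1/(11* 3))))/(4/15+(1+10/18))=90.55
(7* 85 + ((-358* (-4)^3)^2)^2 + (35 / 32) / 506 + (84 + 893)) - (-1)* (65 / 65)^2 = 4462235609830298788963 / 16192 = 275582732820547109.00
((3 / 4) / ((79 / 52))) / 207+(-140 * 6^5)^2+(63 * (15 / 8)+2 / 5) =258407282320627711 / 218040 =1185137049718.53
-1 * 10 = -10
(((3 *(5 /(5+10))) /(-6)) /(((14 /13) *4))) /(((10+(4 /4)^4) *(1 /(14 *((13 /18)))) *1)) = -169 /4752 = -0.04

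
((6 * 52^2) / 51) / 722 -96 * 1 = -586448 / 6137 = -95.56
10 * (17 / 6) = 85 / 3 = 28.33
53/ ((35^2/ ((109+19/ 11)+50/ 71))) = 4612484/ 956725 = 4.82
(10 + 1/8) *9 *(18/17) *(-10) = -32805/34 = -964.85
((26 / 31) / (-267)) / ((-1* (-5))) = -26 / 41385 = -0.00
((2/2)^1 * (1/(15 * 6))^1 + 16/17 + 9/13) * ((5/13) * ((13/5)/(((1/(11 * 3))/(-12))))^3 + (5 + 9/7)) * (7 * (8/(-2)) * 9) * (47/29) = 225887381219153192/801125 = 281962716453.93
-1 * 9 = -9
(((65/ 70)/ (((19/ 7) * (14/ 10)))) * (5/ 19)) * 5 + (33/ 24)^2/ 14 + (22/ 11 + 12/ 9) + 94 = 94892195/ 970368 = 97.79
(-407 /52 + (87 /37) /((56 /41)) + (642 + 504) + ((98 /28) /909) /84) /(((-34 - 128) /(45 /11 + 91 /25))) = -44502686071061 /818099181900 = -54.40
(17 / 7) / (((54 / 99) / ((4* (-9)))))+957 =5577 / 7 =796.71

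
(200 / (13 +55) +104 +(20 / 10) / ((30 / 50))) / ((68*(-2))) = -703 / 867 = -0.81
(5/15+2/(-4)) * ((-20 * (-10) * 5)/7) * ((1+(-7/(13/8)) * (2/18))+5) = -323000/2457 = -131.46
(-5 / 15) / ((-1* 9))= 1 / 27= 0.04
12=12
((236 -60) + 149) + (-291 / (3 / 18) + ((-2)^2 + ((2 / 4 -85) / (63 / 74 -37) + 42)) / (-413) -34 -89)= -1705901903 / 1104775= -1544.12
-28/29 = -0.97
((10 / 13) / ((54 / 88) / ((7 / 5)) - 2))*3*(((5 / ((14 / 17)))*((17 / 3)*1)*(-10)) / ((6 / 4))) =6358000 / 18759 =338.93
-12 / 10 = -6 / 5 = -1.20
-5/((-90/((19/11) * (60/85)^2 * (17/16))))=19/374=0.05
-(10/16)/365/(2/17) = -17/1168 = -0.01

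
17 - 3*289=-850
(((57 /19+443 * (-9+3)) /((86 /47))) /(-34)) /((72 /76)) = 45.05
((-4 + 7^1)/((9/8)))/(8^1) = 1/3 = 0.33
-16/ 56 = -0.29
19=19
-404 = -404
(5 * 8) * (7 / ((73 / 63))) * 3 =52920 / 73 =724.93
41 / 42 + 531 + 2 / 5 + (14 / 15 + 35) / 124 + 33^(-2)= 2517522233 / 4726260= 532.67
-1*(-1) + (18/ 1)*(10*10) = 1801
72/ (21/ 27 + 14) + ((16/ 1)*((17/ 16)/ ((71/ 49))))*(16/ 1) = 1818632/ 9443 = 192.59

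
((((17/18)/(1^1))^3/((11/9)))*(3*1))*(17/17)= 4913/2376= 2.07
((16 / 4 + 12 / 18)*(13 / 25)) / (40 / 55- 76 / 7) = -539 / 2250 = -0.24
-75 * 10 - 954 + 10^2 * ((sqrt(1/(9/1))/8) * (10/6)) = -30547/18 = -1697.06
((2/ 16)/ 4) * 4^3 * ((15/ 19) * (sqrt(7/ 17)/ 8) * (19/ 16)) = 15 * sqrt(119)/ 1088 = 0.15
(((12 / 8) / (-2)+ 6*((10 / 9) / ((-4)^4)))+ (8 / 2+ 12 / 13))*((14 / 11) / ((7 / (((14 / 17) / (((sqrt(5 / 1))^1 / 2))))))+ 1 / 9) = 10481 / 22464+ 73367*sqrt(5) / 291720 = 1.03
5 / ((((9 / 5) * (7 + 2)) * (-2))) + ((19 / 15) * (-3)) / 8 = -2039 / 3240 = -0.63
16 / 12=4 / 3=1.33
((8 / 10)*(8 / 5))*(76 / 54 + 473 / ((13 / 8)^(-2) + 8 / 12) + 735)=272206192 / 178875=1521.77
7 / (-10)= -7 / 10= -0.70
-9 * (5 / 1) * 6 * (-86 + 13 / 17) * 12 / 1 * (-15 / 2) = -2071217.65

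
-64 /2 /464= -2 /29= -0.07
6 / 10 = 3 / 5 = 0.60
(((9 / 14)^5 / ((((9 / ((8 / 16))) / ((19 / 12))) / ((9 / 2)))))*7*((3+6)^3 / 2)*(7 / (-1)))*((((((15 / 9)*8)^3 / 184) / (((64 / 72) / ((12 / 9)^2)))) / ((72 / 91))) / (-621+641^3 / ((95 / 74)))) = -0.00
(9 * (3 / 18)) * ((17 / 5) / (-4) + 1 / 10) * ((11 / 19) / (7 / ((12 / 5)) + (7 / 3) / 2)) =-297 / 1862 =-0.16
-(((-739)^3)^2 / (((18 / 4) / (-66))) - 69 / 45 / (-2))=2388900449345366893.90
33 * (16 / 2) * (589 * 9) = 1399464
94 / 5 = 18.80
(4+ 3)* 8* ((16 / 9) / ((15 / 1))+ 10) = 76496 / 135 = 566.64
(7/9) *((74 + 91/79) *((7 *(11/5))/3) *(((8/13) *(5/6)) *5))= 21333620/27729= 769.36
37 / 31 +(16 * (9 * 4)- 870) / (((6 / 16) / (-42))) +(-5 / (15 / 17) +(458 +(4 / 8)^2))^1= 12418021 / 372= 33381.78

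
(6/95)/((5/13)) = 78/475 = 0.16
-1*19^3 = -6859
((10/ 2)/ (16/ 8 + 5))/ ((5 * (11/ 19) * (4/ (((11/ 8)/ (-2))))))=-19/ 448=-0.04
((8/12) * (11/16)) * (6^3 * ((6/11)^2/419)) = 324/4609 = 0.07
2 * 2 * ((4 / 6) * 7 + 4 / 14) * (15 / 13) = 160 / 7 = 22.86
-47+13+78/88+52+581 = 26395/44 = 599.89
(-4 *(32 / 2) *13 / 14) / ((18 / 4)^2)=-1664 / 567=-2.93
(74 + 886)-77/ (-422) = 405197/ 422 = 960.18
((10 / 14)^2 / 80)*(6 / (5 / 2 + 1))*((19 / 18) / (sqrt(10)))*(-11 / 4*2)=-209*sqrt(10) / 32928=-0.02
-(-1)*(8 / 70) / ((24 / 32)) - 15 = -1559 / 105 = -14.85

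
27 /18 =3 /2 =1.50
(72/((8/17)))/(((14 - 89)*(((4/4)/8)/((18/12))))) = -612/25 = -24.48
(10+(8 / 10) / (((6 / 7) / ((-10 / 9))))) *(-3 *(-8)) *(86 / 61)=166496 / 549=303.27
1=1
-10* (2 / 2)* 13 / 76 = -65 / 38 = -1.71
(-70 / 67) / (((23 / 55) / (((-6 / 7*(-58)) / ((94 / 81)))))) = -7751700 / 72427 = -107.03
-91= -91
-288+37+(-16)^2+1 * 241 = 246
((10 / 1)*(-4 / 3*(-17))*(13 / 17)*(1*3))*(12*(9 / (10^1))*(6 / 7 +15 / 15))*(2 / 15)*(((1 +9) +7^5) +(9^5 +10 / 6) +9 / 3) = 527539584 / 5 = 105507916.80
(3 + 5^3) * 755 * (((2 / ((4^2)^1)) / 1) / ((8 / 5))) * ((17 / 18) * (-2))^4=630583550 / 6561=96110.89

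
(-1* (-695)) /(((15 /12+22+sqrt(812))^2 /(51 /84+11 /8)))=3338989890 /132031543-229583520* sqrt(203) /132031543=0.51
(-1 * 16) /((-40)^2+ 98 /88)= -704 /70449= -0.01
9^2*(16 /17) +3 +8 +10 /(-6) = 4364 /51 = 85.57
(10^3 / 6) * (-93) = -15500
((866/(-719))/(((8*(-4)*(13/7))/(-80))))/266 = -2165/355186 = -0.01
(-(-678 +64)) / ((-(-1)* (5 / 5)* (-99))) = -614 / 99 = -6.20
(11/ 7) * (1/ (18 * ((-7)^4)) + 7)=3327797/ 302526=11.00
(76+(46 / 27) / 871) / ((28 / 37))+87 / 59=101.91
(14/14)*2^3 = 8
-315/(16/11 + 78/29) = -76.01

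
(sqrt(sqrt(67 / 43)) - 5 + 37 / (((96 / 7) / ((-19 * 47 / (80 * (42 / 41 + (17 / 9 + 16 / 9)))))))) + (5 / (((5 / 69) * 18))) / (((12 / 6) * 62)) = -1564511411 / 137372160 + 43^(3 / 4) * 67^(1 / 4) / 43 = -10.27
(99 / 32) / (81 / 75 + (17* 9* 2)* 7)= 275 / 190496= 0.00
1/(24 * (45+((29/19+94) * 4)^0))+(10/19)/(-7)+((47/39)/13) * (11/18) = -3937523/223331472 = -0.02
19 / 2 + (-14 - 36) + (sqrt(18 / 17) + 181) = 3 * sqrt(34) / 17 + 281 / 2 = 141.53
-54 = -54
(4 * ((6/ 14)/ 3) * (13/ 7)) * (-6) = -312/ 49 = -6.37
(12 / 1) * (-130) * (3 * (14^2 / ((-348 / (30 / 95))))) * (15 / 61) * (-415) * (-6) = 17130204000 / 33611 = 509660.65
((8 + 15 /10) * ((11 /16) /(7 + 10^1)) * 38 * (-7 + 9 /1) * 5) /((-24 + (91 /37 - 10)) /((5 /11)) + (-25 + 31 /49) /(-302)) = -27177821825 /12902390448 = -2.11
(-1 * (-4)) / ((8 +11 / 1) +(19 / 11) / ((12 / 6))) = 88 / 437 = 0.20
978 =978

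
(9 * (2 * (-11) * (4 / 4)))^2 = 39204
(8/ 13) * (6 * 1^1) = 48/ 13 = 3.69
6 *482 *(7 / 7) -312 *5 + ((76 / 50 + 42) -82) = 32338 / 25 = 1293.52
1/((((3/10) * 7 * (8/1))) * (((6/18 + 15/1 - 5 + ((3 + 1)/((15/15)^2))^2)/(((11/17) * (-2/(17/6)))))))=-165/159817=-0.00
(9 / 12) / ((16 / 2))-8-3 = -349 / 32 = -10.91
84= 84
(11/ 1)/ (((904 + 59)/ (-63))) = -77/ 107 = -0.72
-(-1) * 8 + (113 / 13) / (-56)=5711 / 728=7.84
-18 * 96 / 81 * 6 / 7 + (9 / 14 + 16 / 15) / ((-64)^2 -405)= -14173081 / 775110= -18.29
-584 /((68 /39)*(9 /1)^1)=-1898 /51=-37.22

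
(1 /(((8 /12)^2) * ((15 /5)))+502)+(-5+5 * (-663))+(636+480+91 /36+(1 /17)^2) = -8836735 /5202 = -1698.72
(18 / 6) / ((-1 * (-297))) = 1 / 99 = 0.01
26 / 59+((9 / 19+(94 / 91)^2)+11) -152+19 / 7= -1265313243 / 9283001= -136.30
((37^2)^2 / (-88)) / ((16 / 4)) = -1874161 / 352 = -5324.32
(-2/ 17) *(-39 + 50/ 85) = 1306/ 289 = 4.52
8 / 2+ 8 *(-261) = -2084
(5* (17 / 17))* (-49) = -245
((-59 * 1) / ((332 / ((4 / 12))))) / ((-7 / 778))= 22951 / 3486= 6.58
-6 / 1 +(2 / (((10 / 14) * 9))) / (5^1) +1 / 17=-22487 / 3825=-5.88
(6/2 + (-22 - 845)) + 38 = -826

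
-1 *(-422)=422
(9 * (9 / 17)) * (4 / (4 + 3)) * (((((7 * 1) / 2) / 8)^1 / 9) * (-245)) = -2205 / 68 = -32.43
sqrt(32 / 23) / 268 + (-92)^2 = sqrt(46) / 1541 + 8464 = 8464.00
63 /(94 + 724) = 63 /818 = 0.08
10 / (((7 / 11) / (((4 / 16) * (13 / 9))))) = 715 / 126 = 5.67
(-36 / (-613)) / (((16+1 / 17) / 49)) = 1428 / 7969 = 0.18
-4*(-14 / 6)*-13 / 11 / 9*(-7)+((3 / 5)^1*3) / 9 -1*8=1157 / 1485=0.78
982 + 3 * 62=1168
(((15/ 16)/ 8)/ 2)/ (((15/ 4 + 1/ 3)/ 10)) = 225/ 1568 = 0.14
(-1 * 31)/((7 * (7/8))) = -248/49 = -5.06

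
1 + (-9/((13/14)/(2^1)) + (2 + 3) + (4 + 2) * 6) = 294/13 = 22.62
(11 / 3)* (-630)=-2310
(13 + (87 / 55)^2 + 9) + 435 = 459.50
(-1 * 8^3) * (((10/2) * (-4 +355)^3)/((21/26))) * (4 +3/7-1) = -23026326036480/49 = -469925021152.65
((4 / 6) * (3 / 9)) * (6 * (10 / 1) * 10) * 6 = 800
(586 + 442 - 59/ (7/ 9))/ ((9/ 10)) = 66650/ 63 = 1057.94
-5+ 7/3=-8/3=-2.67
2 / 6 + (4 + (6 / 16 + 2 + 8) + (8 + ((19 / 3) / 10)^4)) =18524071 / 810000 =22.87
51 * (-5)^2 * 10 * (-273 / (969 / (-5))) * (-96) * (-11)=360360000 / 19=18966315.79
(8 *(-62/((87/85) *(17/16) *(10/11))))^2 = 1905147904/7569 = 251704.04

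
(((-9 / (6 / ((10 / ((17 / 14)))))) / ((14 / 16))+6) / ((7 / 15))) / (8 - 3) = -414 / 119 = -3.48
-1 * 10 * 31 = -310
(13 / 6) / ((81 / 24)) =52 / 81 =0.64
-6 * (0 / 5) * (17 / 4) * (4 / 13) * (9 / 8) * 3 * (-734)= 0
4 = 4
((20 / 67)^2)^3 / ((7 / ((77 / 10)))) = 70400000 / 90458382169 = 0.00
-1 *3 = -3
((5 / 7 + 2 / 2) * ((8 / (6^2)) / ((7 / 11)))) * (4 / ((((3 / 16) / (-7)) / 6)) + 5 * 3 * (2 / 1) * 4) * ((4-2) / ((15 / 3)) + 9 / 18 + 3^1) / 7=-443872 / 1715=-258.82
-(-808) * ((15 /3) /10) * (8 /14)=1616 /7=230.86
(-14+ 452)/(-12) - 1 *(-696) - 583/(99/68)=4663/18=259.06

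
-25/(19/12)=-300/19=-15.79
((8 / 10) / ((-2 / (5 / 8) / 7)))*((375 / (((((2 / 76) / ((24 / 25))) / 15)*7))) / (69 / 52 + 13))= -533520 / 149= -3580.67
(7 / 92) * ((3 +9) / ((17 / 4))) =84 / 391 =0.21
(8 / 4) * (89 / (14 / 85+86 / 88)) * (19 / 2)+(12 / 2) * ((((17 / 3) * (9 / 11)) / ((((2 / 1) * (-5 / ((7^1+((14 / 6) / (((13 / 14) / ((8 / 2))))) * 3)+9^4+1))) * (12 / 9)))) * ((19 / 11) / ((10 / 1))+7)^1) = -1080200282989 / 11104600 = -97275.03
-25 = -25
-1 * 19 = -19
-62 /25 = -2.48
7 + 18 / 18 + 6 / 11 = 94 / 11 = 8.55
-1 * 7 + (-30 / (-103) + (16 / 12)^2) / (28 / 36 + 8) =-55041 / 8137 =-6.76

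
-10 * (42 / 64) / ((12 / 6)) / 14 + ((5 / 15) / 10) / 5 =-1093 / 4800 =-0.23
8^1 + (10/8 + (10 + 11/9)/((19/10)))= 10367/684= 15.16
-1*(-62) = 62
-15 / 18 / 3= -0.28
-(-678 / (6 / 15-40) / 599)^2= -319225 / 390734289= -0.00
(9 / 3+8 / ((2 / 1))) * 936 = 6552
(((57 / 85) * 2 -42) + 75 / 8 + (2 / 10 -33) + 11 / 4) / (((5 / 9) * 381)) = -0.29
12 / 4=3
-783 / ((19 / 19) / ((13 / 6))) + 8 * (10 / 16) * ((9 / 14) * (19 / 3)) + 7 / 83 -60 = -1008650 / 581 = -1736.06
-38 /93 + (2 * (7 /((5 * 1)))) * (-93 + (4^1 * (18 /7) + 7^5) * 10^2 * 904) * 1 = 1979407861124 /465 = 4256791099.19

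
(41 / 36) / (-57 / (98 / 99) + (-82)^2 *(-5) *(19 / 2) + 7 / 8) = -4018 / 1127007981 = -0.00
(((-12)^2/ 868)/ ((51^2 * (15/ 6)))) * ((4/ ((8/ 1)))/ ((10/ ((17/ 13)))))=2/ 1198925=0.00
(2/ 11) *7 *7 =98/ 11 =8.91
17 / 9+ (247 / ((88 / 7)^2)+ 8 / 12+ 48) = 3632447 / 69696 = 52.12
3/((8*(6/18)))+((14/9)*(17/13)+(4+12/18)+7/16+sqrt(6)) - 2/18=sqrt(6)+5087/624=10.60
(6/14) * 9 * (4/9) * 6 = 72/7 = 10.29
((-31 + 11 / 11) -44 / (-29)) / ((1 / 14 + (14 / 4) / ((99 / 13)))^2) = -198342837 / 1963648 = -101.01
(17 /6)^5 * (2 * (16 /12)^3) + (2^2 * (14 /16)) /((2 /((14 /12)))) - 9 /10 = 227476739 /262440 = 866.78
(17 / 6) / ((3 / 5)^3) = 13.12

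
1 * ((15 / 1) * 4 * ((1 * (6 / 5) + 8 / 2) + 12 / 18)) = 352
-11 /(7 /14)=-22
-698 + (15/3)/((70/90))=-4841/7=-691.57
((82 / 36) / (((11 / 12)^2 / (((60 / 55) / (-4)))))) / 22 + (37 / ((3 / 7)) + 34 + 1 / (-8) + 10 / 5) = 42930245 / 351384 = 122.17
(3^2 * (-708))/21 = -303.43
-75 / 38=-1.97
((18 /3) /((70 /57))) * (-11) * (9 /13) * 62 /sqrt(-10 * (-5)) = -326.23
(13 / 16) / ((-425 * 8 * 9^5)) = -13 / 3212265600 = -0.00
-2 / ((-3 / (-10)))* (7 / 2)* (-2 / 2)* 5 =350 / 3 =116.67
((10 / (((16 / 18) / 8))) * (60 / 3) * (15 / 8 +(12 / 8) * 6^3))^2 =344070230625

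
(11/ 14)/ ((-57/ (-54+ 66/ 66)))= 0.73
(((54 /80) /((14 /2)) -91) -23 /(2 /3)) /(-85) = 35113 /23800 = 1.48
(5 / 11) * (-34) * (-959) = 163030 / 11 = 14820.91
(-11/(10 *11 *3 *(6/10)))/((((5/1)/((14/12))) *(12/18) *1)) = -0.02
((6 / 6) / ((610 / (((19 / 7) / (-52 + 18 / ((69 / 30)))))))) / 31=-437 / 134487920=-0.00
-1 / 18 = -0.06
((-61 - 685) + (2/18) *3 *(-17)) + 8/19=-42821/57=-751.25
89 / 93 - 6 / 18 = 58 / 93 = 0.62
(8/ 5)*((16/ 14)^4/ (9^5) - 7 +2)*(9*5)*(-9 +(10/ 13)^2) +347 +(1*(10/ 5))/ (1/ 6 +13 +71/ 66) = 43080357812978/ 12767935635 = 3374.11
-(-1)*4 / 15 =4 / 15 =0.27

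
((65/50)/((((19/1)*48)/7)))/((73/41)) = 3731/665760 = 0.01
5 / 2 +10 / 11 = 75 / 22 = 3.41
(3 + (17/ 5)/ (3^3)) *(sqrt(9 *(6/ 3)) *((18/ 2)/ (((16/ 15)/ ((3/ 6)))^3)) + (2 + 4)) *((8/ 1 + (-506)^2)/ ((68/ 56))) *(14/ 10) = 89344313415 *sqrt(2)/ 34816 + 7059303776/ 1275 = 9165843.14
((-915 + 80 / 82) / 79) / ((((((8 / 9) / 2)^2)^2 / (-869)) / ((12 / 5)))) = 1622764935 / 2624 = 618431.76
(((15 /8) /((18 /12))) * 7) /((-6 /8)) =-35 /3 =-11.67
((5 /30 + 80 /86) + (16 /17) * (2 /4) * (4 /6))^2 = 38278969 /19236996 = 1.99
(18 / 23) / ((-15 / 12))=-72 / 115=-0.63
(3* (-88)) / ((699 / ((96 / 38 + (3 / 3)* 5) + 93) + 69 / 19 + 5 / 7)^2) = -2.07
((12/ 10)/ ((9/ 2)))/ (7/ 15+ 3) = 1/ 13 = 0.08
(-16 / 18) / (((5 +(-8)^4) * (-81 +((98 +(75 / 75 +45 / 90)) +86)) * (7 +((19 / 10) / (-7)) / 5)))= -5600 / 18752687811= -0.00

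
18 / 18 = 1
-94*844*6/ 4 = -119004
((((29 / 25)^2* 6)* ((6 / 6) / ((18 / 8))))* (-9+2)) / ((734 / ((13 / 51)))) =-306124 / 35094375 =-0.01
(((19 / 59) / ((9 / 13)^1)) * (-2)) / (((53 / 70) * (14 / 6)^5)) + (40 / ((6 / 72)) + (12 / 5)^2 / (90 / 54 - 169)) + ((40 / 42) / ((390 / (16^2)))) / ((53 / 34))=2647746434657756 / 5512132305225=480.35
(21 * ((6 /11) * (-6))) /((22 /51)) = -159.32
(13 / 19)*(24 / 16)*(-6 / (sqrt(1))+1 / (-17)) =-4017 / 646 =-6.22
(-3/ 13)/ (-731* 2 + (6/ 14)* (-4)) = 21/ 133198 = 0.00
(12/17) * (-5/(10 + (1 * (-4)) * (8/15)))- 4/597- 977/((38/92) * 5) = -26936768012/56885145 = -473.53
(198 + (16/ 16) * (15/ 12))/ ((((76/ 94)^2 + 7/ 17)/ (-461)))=-13797610601/ 160044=-86211.36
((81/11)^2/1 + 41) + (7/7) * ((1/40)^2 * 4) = 4608921/48400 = 95.23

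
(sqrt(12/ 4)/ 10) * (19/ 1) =19 * sqrt(3)/ 10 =3.29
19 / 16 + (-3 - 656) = -10525 / 16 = -657.81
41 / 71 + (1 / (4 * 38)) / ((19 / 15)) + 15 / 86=6675199 / 8817064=0.76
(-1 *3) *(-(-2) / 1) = -6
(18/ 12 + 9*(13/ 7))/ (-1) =-255/ 14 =-18.21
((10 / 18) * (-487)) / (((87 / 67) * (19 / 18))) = -197.39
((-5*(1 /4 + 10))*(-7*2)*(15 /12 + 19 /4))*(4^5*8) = 35266560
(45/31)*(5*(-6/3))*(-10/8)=18.15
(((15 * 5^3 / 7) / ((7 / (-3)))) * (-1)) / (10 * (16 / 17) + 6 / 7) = 95625 / 8554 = 11.18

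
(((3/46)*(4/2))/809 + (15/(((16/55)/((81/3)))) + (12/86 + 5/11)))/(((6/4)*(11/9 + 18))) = 588385281903/12180737624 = 48.30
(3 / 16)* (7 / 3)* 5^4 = 4375 / 16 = 273.44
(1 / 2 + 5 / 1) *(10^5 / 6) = 275000 / 3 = 91666.67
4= 4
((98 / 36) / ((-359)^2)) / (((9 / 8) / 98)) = 19208 / 10439361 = 0.00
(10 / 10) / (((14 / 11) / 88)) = 484 / 7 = 69.14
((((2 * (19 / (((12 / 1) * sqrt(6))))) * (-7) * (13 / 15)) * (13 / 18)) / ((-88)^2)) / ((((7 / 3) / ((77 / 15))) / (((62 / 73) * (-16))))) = 0.02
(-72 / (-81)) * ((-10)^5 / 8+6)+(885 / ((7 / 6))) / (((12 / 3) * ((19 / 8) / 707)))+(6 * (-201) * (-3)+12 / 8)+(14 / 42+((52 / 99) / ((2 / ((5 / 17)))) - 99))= 1041785441 / 21318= 48868.82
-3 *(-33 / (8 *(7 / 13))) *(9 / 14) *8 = 11583 / 98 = 118.19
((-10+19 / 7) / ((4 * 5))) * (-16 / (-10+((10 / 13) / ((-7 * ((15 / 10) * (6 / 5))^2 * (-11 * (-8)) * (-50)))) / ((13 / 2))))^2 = -0.93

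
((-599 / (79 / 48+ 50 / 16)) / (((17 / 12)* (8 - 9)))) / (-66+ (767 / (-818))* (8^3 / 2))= -70557408 / 243643405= -0.29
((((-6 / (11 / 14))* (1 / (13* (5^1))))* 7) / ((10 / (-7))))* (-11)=-2058 / 325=-6.33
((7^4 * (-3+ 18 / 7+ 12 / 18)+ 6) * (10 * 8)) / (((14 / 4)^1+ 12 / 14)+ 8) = 1940960 / 519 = 3739.81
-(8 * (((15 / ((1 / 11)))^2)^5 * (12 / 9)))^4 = -647847314674286482138172817624130430752251671011440298705301284790039062500000000000000000000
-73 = -73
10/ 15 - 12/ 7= -22/ 21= -1.05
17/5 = 3.40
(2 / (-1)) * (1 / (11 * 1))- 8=-90 / 11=-8.18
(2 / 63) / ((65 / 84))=8 / 195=0.04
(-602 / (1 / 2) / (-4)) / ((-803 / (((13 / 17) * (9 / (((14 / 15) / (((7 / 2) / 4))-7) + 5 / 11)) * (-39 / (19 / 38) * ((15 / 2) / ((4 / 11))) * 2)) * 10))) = -16996604625 / 1121864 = -15150.33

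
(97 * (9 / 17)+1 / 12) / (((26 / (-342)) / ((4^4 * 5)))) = -191392320 / 221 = -866028.60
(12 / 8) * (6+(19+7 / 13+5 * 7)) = 2361 / 26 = 90.81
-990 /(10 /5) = -495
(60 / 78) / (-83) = -10 / 1079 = -0.01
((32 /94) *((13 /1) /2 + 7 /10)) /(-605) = -576 /142175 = -0.00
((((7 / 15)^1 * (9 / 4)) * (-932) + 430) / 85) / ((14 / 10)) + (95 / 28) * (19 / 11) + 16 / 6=307639 / 78540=3.92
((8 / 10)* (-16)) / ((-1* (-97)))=-64 / 485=-0.13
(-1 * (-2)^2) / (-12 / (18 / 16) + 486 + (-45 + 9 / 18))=-24 / 2585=-0.01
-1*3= -3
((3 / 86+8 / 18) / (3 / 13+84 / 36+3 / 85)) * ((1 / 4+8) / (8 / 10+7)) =247775 / 1270392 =0.20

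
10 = 10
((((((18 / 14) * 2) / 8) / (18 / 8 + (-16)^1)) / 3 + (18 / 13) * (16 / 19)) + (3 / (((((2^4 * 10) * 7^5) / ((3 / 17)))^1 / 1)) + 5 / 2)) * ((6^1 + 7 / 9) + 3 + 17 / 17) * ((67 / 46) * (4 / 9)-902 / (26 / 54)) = -73836.91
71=71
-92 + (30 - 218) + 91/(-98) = -3933/14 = -280.93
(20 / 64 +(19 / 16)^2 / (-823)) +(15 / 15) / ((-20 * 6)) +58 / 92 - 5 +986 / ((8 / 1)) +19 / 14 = 61332156329 / 508811520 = 120.54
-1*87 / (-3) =29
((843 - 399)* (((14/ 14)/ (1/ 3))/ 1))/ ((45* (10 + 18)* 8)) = 37/ 280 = 0.13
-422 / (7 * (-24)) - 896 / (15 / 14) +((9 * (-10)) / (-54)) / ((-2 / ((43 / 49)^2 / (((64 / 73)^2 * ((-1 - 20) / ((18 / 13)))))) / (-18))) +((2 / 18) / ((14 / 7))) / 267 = -4487881121434267 / 5376346859520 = -834.75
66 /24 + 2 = 19 /4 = 4.75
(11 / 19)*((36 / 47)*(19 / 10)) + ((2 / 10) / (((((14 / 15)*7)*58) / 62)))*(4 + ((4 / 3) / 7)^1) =2290046 / 2337545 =0.98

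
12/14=6/7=0.86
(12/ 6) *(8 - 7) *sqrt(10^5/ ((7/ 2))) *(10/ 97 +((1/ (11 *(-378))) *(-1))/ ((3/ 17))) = 25277800 *sqrt(35)/ 4234923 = 35.31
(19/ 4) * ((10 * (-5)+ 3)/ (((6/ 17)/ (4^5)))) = -1943168/ 3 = -647722.67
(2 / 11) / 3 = 2 / 33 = 0.06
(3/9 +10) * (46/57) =1426/171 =8.34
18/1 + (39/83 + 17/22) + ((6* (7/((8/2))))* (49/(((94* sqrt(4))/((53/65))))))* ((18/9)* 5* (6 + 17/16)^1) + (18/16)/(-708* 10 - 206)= 23000156509063/130062211136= 176.84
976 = 976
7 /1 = 7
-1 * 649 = -649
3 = 3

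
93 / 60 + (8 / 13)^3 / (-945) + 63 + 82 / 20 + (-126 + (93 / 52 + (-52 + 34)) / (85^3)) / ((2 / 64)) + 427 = -3607148361010591 / 1020019864500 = -3536.35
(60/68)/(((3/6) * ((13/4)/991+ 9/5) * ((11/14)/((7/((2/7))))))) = 203947800/6683567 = 30.51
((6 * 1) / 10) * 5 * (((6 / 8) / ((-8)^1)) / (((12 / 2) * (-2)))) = 3 / 128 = 0.02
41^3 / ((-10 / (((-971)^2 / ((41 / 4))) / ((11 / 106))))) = -6109129688.22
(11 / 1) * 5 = 55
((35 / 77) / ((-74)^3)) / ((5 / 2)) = -1 / 2228732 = -0.00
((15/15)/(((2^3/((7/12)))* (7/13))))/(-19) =-13/1824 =-0.01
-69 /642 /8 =-23 /1712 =-0.01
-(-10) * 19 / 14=95 / 7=13.57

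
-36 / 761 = -0.05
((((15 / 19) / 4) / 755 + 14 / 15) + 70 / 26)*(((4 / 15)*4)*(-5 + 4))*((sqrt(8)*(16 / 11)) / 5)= -94418816*sqrt(2) / 41959125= -3.18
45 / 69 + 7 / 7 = 38 / 23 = 1.65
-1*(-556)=556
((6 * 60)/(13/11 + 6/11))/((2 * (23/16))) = 31680/437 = 72.49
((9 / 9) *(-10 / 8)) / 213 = -5 / 852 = -0.01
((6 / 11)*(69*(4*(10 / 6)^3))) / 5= 4600 / 33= 139.39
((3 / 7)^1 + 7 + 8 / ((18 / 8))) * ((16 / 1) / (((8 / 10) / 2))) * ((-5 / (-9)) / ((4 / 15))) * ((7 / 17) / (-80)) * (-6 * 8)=34600 / 153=226.14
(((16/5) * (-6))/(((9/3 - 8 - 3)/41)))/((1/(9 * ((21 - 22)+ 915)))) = 4047192/5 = 809438.40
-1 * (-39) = 39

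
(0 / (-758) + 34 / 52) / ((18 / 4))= 17 / 117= 0.15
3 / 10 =0.30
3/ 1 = 3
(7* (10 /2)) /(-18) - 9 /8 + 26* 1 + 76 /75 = 43099 /1800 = 23.94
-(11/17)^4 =-14641/83521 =-0.18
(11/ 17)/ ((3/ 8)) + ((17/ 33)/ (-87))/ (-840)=70741729/ 40997880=1.73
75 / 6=25 / 2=12.50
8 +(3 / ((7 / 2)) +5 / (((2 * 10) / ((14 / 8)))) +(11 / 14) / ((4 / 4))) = 1129 / 112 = 10.08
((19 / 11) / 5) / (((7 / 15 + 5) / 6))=171 / 451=0.38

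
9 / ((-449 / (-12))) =108 / 449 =0.24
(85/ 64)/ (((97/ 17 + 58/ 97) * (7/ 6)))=28033/ 155232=0.18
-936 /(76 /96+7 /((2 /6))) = -22464 /523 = -42.95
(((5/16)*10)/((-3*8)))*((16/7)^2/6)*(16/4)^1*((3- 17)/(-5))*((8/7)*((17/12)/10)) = -272/1323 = -0.21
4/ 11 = 0.36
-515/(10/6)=-309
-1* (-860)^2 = -739600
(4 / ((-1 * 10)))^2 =4 / 25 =0.16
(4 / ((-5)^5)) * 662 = -2648 / 3125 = -0.85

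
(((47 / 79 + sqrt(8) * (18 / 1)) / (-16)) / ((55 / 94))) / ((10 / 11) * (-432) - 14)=2209 / 14137840 + 423 * sqrt(2) / 44740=0.01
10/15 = 2/3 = 0.67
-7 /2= -3.50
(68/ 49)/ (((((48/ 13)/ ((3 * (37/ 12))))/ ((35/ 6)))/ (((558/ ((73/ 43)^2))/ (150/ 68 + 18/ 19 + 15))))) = 756946402745/ 3499618248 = 216.29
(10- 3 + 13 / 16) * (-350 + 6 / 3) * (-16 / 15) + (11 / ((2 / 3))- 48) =2868.50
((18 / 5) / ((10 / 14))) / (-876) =-21 / 3650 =-0.01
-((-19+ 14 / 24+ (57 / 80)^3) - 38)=86100421 / 1536000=56.05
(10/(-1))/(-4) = 5/2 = 2.50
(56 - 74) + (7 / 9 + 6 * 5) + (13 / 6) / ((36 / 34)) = 1601 / 108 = 14.82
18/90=1/5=0.20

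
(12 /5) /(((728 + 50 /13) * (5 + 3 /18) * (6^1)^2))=13 /737335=0.00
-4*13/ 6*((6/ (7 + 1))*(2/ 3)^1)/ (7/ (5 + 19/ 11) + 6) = -962/ 1563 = -0.62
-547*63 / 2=-34461 / 2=-17230.50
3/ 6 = 1/ 2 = 0.50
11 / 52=0.21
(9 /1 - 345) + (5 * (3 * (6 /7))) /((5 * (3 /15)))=-2262 /7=-323.14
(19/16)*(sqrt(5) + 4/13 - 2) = -209/104 + 19*sqrt(5)/16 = 0.65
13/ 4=3.25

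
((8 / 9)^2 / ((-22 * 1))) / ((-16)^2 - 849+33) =2 / 31185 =0.00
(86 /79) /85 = 86 /6715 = 0.01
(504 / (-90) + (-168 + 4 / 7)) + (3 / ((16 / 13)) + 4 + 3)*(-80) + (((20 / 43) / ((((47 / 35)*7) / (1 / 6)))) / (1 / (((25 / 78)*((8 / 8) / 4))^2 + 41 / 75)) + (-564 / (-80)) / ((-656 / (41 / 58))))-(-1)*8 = -1102289173241897 / 1198099244160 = -920.03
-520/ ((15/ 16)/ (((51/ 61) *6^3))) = -6110208/ 61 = -100167.34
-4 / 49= -0.08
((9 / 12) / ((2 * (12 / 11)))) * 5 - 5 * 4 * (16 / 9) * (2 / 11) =-15035 / 3168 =-4.75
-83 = -83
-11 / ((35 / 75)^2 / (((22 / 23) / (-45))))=1210 / 1127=1.07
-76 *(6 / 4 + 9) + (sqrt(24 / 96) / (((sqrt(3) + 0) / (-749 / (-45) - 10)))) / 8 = -798 + 299 *sqrt(3) / 2160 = -797.76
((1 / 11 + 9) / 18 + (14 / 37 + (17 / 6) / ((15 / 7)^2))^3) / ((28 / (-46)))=-47022899527637333 / 19192307730750000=-2.45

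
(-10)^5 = -100000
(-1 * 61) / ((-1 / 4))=244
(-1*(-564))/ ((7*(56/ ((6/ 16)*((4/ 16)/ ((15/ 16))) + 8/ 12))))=1081/ 980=1.10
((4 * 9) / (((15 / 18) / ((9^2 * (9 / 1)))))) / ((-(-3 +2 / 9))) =1417176 / 125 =11337.41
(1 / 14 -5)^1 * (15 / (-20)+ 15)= -3933 / 56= -70.23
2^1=2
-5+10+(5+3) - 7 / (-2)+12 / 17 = 585 / 34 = 17.21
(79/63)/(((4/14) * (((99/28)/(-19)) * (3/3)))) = -21014/891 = -23.58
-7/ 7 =-1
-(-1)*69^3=328509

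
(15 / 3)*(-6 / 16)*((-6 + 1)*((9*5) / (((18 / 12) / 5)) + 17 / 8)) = 1426.17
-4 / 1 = -4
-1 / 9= -0.11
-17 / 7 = -2.43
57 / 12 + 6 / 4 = 25 / 4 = 6.25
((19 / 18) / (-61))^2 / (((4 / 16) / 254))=91694 / 301401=0.30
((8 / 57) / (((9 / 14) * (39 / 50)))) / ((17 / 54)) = 11200 / 12597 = 0.89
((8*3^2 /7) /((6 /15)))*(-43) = -1105.71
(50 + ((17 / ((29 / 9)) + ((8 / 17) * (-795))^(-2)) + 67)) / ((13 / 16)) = 143434289981 / 953093700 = 150.49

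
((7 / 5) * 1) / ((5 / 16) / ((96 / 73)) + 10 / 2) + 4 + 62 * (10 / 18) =14014618 / 362025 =38.71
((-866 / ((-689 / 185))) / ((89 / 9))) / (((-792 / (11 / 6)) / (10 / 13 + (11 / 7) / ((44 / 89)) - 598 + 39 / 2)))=16752919385 / 535700256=31.27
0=0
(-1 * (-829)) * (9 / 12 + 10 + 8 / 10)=191499 / 20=9574.95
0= 0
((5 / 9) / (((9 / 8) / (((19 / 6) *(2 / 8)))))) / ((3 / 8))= 760 / 729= 1.04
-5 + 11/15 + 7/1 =41/15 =2.73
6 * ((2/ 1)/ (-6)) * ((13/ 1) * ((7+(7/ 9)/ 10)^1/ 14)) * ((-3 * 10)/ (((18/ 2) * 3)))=14.60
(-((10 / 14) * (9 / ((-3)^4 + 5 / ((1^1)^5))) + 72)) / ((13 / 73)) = -3167397 / 7826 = -404.73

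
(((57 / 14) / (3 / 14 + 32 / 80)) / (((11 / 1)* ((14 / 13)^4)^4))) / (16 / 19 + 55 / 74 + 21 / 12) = 133319544732895997043555 / 2415495630015891365347328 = 0.06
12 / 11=1.09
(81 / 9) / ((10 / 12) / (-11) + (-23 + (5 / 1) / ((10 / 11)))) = -297 / 580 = -0.51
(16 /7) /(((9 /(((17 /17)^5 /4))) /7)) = 4 /9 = 0.44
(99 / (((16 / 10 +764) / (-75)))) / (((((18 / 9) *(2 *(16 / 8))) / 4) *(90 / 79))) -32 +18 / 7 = -109409 / 3248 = -33.69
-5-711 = -716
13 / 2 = 6.50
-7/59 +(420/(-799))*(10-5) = -129493/47141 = -2.75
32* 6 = 192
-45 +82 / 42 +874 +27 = 18017 / 21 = 857.95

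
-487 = -487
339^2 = 114921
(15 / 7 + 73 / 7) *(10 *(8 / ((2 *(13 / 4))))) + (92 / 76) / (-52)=1069919 / 6916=154.70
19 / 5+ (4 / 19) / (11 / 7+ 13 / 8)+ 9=218784 / 17005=12.87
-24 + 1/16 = -383/16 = -23.94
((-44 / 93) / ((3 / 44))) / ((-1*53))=1936 / 14787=0.13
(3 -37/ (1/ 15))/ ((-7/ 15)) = 8280/ 7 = 1182.86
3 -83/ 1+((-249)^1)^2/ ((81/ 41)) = 281729/ 9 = 31303.22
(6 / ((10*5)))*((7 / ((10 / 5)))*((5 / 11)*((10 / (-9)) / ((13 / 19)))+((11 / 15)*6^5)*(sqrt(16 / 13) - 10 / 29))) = -256961033 / 311025+1197504*sqrt(13) / 1625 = 1830.85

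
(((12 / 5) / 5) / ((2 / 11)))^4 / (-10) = -9487368 / 1953125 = -4.86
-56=-56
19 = 19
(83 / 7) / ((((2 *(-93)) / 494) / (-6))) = 41002 / 217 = 188.95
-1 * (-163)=163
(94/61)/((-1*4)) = -47/122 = -0.39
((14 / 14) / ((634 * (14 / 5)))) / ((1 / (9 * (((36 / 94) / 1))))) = 405 / 208586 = 0.00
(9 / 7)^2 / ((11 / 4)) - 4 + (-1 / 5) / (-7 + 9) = -18859 / 5390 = -3.50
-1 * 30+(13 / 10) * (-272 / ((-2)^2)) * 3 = -1476 / 5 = -295.20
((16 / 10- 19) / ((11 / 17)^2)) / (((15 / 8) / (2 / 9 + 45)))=-2480776 / 2475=-1002.33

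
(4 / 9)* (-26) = -104 / 9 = -11.56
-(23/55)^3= -12167/166375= -0.07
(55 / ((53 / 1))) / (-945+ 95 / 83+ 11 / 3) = -13695 / 12407671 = -0.00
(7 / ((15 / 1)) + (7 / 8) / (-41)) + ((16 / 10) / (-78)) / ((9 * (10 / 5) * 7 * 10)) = 8971817 / 20147400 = 0.45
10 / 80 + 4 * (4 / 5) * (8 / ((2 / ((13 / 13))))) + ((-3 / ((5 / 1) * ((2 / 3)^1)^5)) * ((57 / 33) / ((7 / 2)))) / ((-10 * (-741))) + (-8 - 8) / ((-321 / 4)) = 3373632337 / 257056800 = 13.12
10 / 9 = 1.11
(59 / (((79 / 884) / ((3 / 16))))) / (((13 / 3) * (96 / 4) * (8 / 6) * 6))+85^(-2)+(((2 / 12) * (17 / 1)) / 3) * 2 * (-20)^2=993800962241 / 1315065600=755.70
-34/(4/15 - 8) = 255/58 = 4.40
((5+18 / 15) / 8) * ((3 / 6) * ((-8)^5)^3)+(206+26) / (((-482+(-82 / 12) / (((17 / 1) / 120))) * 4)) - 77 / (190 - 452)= -80497124235340112043 / 5904170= -13633944184422.22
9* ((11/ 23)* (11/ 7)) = 1089/ 161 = 6.76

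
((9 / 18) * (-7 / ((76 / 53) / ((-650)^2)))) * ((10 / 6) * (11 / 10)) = -431055625 / 228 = -1890594.85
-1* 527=-527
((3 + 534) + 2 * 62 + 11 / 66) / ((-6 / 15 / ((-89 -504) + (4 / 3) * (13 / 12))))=977792.04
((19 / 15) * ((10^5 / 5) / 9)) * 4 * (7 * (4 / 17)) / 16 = 532000 / 459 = 1159.04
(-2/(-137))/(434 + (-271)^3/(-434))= 868/2752448779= 0.00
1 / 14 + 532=7449 / 14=532.07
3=3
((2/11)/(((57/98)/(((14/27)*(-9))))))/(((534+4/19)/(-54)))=1176/7975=0.15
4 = 4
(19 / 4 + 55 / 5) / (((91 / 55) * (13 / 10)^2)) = 12375 / 2197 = 5.63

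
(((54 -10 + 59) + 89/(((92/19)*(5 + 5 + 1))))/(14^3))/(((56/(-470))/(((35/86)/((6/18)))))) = -373392675/955263232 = -0.39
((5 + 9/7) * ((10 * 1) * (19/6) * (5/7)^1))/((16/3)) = 5225/196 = 26.66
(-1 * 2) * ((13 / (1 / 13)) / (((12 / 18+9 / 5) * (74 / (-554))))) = 1404390 / 1369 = 1025.85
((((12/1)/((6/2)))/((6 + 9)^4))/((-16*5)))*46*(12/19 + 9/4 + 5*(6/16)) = -5543/25650000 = -0.00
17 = 17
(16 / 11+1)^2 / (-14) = -729 / 1694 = -0.43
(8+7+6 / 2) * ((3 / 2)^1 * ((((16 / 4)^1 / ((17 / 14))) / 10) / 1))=756 / 85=8.89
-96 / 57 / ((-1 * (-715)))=-32 / 13585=-0.00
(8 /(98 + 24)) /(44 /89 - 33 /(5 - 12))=2492 /197945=0.01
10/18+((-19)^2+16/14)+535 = 897.70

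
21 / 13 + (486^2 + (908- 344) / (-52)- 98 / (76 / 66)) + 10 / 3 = 174953803 / 741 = 236105.00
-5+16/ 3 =1/ 3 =0.33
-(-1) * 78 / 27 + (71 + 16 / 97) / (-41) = 41275 / 35793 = 1.15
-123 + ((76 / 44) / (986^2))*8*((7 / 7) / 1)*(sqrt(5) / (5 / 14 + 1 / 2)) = -123 + 133*sqrt(5) / 8020617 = -123.00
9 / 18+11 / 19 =41 / 38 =1.08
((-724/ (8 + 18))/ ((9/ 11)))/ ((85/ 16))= -63712/ 9945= -6.41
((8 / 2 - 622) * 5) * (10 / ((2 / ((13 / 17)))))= -200850 / 17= -11814.71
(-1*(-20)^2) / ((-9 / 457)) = 182800 / 9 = 20311.11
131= 131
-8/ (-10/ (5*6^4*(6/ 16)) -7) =972/ 851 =1.14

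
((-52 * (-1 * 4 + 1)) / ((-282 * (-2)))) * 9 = 117 / 47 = 2.49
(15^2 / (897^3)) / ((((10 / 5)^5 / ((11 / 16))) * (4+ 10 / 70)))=1925 / 1190701165056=0.00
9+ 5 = 14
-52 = -52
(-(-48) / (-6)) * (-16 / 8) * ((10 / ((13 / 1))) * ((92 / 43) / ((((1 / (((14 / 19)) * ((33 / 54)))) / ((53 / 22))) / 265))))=723598400 / 95589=7569.89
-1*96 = -96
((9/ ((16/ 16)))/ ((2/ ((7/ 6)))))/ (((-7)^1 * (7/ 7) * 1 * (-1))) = 3/ 4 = 0.75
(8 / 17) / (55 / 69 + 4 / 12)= 92 / 221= 0.42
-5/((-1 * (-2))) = -5/2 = -2.50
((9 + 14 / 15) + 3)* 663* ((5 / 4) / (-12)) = -21437 / 24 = -893.21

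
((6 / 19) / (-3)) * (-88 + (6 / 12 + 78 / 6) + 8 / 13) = 1921 / 247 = 7.78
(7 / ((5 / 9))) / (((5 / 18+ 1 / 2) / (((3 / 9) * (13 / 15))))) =117 / 25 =4.68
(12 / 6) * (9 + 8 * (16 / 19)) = 598 / 19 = 31.47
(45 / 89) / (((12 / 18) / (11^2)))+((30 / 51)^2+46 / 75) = 357762457 / 3858150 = 92.73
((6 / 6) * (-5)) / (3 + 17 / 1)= -1 / 4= -0.25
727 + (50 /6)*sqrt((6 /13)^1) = 25*sqrt(78) /39 + 727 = 732.66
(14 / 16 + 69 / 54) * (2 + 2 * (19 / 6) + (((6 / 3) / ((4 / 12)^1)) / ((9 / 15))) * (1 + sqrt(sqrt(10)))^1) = 775 * 10^(1 / 4) / 36 + 8525 / 216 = 77.75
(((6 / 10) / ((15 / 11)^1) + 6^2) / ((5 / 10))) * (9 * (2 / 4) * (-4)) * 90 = -590328 / 5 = -118065.60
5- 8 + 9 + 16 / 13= 94 / 13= 7.23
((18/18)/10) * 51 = 51/10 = 5.10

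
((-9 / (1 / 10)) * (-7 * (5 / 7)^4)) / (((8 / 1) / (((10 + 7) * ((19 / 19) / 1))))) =478125 / 1372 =348.49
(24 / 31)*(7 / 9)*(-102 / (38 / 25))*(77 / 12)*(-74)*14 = 474643400 / 1767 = 268615.39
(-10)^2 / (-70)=-10 / 7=-1.43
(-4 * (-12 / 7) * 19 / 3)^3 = 28094464 / 343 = 81908.06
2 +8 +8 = 18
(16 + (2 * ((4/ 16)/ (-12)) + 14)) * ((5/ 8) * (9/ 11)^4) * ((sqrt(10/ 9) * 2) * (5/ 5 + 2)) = 53.07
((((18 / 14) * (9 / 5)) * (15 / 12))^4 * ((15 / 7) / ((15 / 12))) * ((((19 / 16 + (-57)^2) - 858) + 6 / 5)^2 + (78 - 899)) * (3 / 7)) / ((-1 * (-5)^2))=-14201242611962156649 / 1204725760000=-11787946.34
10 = 10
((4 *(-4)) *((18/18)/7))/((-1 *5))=16/35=0.46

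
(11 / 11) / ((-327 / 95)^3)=-857375 / 34965783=-0.02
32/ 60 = 0.53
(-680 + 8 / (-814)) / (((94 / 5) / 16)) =-11070560 / 19129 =-578.73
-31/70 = -0.44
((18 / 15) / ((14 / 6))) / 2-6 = -201 / 35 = -5.74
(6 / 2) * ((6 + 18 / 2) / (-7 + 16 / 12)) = -135 / 17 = -7.94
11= 11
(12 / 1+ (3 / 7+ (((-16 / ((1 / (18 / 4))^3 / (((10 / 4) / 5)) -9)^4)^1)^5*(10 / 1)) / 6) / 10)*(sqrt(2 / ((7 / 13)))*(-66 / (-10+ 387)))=-51841290597573801396410696780368559757888495031940990479632836319701061509031*sqrt(182) / 172124116828243652449079301999044162527684796548072922327866943454742431640625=-4.06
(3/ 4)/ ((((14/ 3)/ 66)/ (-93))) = -27621/ 28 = -986.46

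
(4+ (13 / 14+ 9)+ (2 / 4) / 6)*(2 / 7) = 1177 / 294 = 4.00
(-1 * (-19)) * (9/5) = 171/5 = 34.20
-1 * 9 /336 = -3 /112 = -0.03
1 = 1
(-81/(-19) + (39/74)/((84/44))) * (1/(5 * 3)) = 8935/29526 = 0.30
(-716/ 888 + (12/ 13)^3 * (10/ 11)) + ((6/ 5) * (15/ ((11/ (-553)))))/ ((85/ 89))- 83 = -42725336489/ 41457390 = -1030.58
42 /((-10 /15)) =-63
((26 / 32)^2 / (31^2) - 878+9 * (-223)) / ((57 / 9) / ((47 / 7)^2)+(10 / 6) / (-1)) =4703552952357 / 2488205824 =1890.34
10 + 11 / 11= 11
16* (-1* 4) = -64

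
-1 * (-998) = 998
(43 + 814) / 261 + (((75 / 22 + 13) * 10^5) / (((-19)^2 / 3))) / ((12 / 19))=61996927 / 2871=21594.19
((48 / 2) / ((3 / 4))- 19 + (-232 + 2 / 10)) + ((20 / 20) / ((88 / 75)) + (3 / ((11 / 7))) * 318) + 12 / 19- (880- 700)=1753717 / 8360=209.77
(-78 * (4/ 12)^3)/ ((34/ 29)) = -2.46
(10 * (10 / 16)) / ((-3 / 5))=-125 / 12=-10.42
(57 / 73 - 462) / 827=-33669 / 60371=-0.56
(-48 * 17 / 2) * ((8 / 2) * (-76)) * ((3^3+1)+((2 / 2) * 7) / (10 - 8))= 3907008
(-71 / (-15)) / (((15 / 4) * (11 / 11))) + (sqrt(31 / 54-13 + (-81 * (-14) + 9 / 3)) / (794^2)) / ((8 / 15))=5 * sqrt(364362) / 30260928 + 284 / 225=1.26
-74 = -74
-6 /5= -1.20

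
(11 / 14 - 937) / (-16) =58.51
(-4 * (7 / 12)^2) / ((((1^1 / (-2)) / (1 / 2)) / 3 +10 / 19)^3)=-1008273 / 5324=-189.38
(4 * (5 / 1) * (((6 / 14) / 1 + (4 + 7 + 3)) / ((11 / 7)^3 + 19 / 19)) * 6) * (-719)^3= -36790367041820 / 279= -131865114845.23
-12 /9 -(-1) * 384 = 382.67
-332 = -332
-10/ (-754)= 5/ 377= 0.01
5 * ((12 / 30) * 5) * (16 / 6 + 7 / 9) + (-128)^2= 147766 / 9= 16418.44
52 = 52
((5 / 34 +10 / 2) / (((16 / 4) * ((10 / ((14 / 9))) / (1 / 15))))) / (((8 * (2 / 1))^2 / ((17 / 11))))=49 / 608256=0.00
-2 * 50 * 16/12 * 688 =-275200/3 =-91733.33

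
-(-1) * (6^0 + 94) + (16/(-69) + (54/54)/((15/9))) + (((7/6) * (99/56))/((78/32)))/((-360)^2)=3695552893/38750400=95.37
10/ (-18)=-5/ 9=-0.56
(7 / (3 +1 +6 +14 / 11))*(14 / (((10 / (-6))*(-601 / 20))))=3234 / 18631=0.17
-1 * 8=-8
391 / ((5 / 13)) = 5083 / 5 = 1016.60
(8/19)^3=512/6859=0.07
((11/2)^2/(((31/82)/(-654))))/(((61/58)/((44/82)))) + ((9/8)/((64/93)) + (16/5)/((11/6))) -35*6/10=-1422666037863/53250560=-26716.45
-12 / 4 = -3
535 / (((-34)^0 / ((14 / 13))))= 7490 / 13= 576.15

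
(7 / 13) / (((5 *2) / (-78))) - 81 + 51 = -171 / 5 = -34.20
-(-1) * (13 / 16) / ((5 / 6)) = 39 / 40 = 0.98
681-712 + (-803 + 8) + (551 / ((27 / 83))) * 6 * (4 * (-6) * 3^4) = -19757482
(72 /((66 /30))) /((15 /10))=240 /11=21.82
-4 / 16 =-1 / 4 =-0.25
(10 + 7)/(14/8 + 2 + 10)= 68/55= 1.24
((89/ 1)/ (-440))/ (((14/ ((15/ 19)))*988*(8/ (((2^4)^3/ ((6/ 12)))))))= -0.01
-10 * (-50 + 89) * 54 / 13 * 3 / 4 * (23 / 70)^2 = -128547 / 980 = -131.17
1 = 1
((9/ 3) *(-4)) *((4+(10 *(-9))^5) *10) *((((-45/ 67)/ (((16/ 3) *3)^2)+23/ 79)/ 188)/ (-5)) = -1731350632002177/ 7960672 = -217488000.01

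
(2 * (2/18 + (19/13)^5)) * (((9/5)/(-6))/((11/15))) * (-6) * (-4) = -543748416/4084223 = -133.13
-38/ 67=-0.57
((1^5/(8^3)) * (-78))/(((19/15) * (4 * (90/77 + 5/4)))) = -9009/724736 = -0.01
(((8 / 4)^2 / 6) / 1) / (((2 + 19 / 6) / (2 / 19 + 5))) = 0.66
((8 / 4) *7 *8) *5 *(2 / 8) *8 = 1120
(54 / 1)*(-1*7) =-378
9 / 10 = 0.90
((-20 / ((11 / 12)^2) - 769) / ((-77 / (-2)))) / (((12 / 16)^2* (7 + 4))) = -3069728 / 922383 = -3.33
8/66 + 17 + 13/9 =1838/99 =18.57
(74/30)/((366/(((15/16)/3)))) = 37/17568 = 0.00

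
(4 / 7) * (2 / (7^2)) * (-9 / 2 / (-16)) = 9 / 1372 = 0.01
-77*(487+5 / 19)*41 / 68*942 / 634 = -6883077663 / 204782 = -33611.73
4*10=40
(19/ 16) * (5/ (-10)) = -0.59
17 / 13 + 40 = 41.31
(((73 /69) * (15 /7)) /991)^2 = 133225 /25456521601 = 0.00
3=3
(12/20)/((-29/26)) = -78/145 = -0.54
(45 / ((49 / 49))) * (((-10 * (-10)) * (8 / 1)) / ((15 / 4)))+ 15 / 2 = 19215 / 2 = 9607.50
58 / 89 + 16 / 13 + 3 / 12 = 9869 / 4628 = 2.13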